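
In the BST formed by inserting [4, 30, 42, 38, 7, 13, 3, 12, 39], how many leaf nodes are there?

Tree built from: [4, 30, 42, 38, 7, 13, 3, 12, 39]
Tree (level-order array): [4, 3, 30, None, None, 7, 42, None, 13, 38, None, 12, None, None, 39]
Rule: A leaf has 0 children.
Per-node child counts:
  node 4: 2 child(ren)
  node 3: 0 child(ren)
  node 30: 2 child(ren)
  node 7: 1 child(ren)
  node 13: 1 child(ren)
  node 12: 0 child(ren)
  node 42: 1 child(ren)
  node 38: 1 child(ren)
  node 39: 0 child(ren)
Matching nodes: [3, 12, 39]
Count of leaf nodes: 3


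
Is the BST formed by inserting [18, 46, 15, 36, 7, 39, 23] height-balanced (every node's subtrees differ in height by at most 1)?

Tree (level-order array): [18, 15, 46, 7, None, 36, None, None, None, 23, 39]
Definition: a tree is height-balanced if, at every node, |h(left) - h(right)| <= 1 (empty subtree has height -1).
Bottom-up per-node check:
  node 7: h_left=-1, h_right=-1, diff=0 [OK], height=0
  node 15: h_left=0, h_right=-1, diff=1 [OK], height=1
  node 23: h_left=-1, h_right=-1, diff=0 [OK], height=0
  node 39: h_left=-1, h_right=-1, diff=0 [OK], height=0
  node 36: h_left=0, h_right=0, diff=0 [OK], height=1
  node 46: h_left=1, h_right=-1, diff=2 [FAIL (|1--1|=2 > 1)], height=2
  node 18: h_left=1, h_right=2, diff=1 [OK], height=3
Node 46 violates the condition: |1 - -1| = 2 > 1.
Result: Not balanced


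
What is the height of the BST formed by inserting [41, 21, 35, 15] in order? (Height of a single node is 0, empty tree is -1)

Insertion order: [41, 21, 35, 15]
Tree (level-order array): [41, 21, None, 15, 35]
Compute height bottom-up (empty subtree = -1):
  height(15) = 1 + max(-1, -1) = 0
  height(35) = 1 + max(-1, -1) = 0
  height(21) = 1 + max(0, 0) = 1
  height(41) = 1 + max(1, -1) = 2
Height = 2


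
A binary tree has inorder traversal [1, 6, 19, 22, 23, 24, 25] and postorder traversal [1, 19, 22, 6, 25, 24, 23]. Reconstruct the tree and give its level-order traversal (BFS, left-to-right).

Inorder:   [1, 6, 19, 22, 23, 24, 25]
Postorder: [1, 19, 22, 6, 25, 24, 23]
Algorithm: postorder visits root last, so walk postorder right-to-left;
each value is the root of the current inorder slice — split it at that
value, recurse on the right subtree first, then the left.
Recursive splits:
  root=23; inorder splits into left=[1, 6, 19, 22], right=[24, 25]
  root=24; inorder splits into left=[], right=[25]
  root=25; inorder splits into left=[], right=[]
  root=6; inorder splits into left=[1], right=[19, 22]
  root=22; inorder splits into left=[19], right=[]
  root=19; inorder splits into left=[], right=[]
  root=1; inorder splits into left=[], right=[]
Reconstructed level-order: [23, 6, 24, 1, 22, 25, 19]


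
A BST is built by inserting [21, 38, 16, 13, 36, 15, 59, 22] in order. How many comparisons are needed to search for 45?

Search path for 45: 21 -> 38 -> 59
Found: False
Comparisons: 3


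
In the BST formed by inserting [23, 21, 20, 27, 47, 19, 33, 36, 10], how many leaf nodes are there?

Tree built from: [23, 21, 20, 27, 47, 19, 33, 36, 10]
Tree (level-order array): [23, 21, 27, 20, None, None, 47, 19, None, 33, None, 10, None, None, 36]
Rule: A leaf has 0 children.
Per-node child counts:
  node 23: 2 child(ren)
  node 21: 1 child(ren)
  node 20: 1 child(ren)
  node 19: 1 child(ren)
  node 10: 0 child(ren)
  node 27: 1 child(ren)
  node 47: 1 child(ren)
  node 33: 1 child(ren)
  node 36: 0 child(ren)
Matching nodes: [10, 36]
Count of leaf nodes: 2


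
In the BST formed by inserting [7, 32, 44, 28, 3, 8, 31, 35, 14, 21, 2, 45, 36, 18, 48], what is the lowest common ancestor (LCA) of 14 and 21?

Tree insertion order: [7, 32, 44, 28, 3, 8, 31, 35, 14, 21, 2, 45, 36, 18, 48]
Tree (level-order array): [7, 3, 32, 2, None, 28, 44, None, None, 8, 31, 35, 45, None, 14, None, None, None, 36, None, 48, None, 21, None, None, None, None, 18]
In a BST, the LCA of p=14, q=21 is the first node v on the
root-to-leaf path with p <= v <= q (go left if both < v, right if both > v).
Walk from root:
  at 7: both 14 and 21 > 7, go right
  at 32: both 14 and 21 < 32, go left
  at 28: both 14 and 21 < 28, go left
  at 8: both 14 and 21 > 8, go right
  at 14: 14 <= 14 <= 21, this is the LCA
LCA = 14


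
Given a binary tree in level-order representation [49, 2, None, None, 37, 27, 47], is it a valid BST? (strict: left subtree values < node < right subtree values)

Level-order array: [49, 2, None, None, 37, 27, 47]
Validate using subtree bounds (lo, hi): at each node, require lo < value < hi,
then recurse left with hi=value and right with lo=value.
Preorder trace (stopping at first violation):
  at node 49 with bounds (-inf, +inf): OK
  at node 2 with bounds (-inf, 49): OK
  at node 37 with bounds (2, 49): OK
  at node 27 with bounds (2, 37): OK
  at node 47 with bounds (37, 49): OK
No violation found at any node.
Result: Valid BST


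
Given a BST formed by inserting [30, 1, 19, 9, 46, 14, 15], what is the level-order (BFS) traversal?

Tree insertion order: [30, 1, 19, 9, 46, 14, 15]
Tree (level-order array): [30, 1, 46, None, 19, None, None, 9, None, None, 14, None, 15]
BFS from the root, enqueuing left then right child of each popped node:
  queue [30] -> pop 30, enqueue [1, 46], visited so far: [30]
  queue [1, 46] -> pop 1, enqueue [19], visited so far: [30, 1]
  queue [46, 19] -> pop 46, enqueue [none], visited so far: [30, 1, 46]
  queue [19] -> pop 19, enqueue [9], visited so far: [30, 1, 46, 19]
  queue [9] -> pop 9, enqueue [14], visited so far: [30, 1, 46, 19, 9]
  queue [14] -> pop 14, enqueue [15], visited so far: [30, 1, 46, 19, 9, 14]
  queue [15] -> pop 15, enqueue [none], visited so far: [30, 1, 46, 19, 9, 14, 15]
Result: [30, 1, 46, 19, 9, 14, 15]


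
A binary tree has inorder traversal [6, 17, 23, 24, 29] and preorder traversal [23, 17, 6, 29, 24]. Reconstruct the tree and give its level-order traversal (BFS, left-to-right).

Inorder:  [6, 17, 23, 24, 29]
Preorder: [23, 17, 6, 29, 24]
Algorithm: preorder visits root first, so consume preorder in order;
for each root, split the current inorder slice at that value into
left-subtree inorder and right-subtree inorder, then recurse.
Recursive splits:
  root=23; inorder splits into left=[6, 17], right=[24, 29]
  root=17; inorder splits into left=[6], right=[]
  root=6; inorder splits into left=[], right=[]
  root=29; inorder splits into left=[24], right=[]
  root=24; inorder splits into left=[], right=[]
Reconstructed level-order: [23, 17, 29, 6, 24]


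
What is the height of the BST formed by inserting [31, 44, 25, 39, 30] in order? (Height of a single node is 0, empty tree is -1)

Insertion order: [31, 44, 25, 39, 30]
Tree (level-order array): [31, 25, 44, None, 30, 39]
Compute height bottom-up (empty subtree = -1):
  height(30) = 1 + max(-1, -1) = 0
  height(25) = 1 + max(-1, 0) = 1
  height(39) = 1 + max(-1, -1) = 0
  height(44) = 1 + max(0, -1) = 1
  height(31) = 1 + max(1, 1) = 2
Height = 2


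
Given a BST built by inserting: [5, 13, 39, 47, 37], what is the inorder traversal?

Tree insertion order: [5, 13, 39, 47, 37]
Tree (level-order array): [5, None, 13, None, 39, 37, 47]
Inorder traversal: [5, 13, 37, 39, 47]


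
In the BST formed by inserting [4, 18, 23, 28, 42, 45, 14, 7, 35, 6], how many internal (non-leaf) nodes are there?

Tree built from: [4, 18, 23, 28, 42, 45, 14, 7, 35, 6]
Tree (level-order array): [4, None, 18, 14, 23, 7, None, None, 28, 6, None, None, 42, None, None, 35, 45]
Rule: An internal node has at least one child.
Per-node child counts:
  node 4: 1 child(ren)
  node 18: 2 child(ren)
  node 14: 1 child(ren)
  node 7: 1 child(ren)
  node 6: 0 child(ren)
  node 23: 1 child(ren)
  node 28: 1 child(ren)
  node 42: 2 child(ren)
  node 35: 0 child(ren)
  node 45: 0 child(ren)
Matching nodes: [4, 18, 14, 7, 23, 28, 42]
Count of internal (non-leaf) nodes: 7


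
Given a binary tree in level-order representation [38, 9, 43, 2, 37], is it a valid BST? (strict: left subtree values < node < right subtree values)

Level-order array: [38, 9, 43, 2, 37]
Validate using subtree bounds (lo, hi): at each node, require lo < value < hi,
then recurse left with hi=value and right with lo=value.
Preorder trace (stopping at first violation):
  at node 38 with bounds (-inf, +inf): OK
  at node 9 with bounds (-inf, 38): OK
  at node 2 with bounds (-inf, 9): OK
  at node 37 with bounds (9, 38): OK
  at node 43 with bounds (38, +inf): OK
No violation found at any node.
Result: Valid BST


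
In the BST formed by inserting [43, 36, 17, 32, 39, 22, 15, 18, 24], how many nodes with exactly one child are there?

Tree built from: [43, 36, 17, 32, 39, 22, 15, 18, 24]
Tree (level-order array): [43, 36, None, 17, 39, 15, 32, None, None, None, None, 22, None, 18, 24]
Rule: These are nodes with exactly 1 non-null child.
Per-node child counts:
  node 43: 1 child(ren)
  node 36: 2 child(ren)
  node 17: 2 child(ren)
  node 15: 0 child(ren)
  node 32: 1 child(ren)
  node 22: 2 child(ren)
  node 18: 0 child(ren)
  node 24: 0 child(ren)
  node 39: 0 child(ren)
Matching nodes: [43, 32]
Count of nodes with exactly one child: 2


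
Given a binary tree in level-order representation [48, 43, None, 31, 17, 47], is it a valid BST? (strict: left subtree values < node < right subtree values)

Level-order array: [48, 43, None, 31, 17, 47]
Validate using subtree bounds (lo, hi): at each node, require lo < value < hi,
then recurse left with hi=value and right with lo=value.
Preorder trace (stopping at first violation):
  at node 48 with bounds (-inf, +inf): OK
  at node 43 with bounds (-inf, 48): OK
  at node 31 with bounds (-inf, 43): OK
  at node 47 with bounds (-inf, 31): VIOLATION
Node 47 violates its bound: not (-inf < 47 < 31).
Result: Not a valid BST


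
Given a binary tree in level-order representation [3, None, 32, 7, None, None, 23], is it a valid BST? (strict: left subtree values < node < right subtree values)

Level-order array: [3, None, 32, 7, None, None, 23]
Validate using subtree bounds (lo, hi): at each node, require lo < value < hi,
then recurse left with hi=value and right with lo=value.
Preorder trace (stopping at first violation):
  at node 3 with bounds (-inf, +inf): OK
  at node 32 with bounds (3, +inf): OK
  at node 7 with bounds (3, 32): OK
  at node 23 with bounds (7, 32): OK
No violation found at any node.
Result: Valid BST


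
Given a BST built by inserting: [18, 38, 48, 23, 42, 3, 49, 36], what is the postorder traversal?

Tree insertion order: [18, 38, 48, 23, 42, 3, 49, 36]
Tree (level-order array): [18, 3, 38, None, None, 23, 48, None, 36, 42, 49]
Postorder traversal: [3, 36, 23, 42, 49, 48, 38, 18]


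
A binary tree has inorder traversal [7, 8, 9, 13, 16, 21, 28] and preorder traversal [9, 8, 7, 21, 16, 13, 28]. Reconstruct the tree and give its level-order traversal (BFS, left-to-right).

Inorder:  [7, 8, 9, 13, 16, 21, 28]
Preorder: [9, 8, 7, 21, 16, 13, 28]
Algorithm: preorder visits root first, so consume preorder in order;
for each root, split the current inorder slice at that value into
left-subtree inorder and right-subtree inorder, then recurse.
Recursive splits:
  root=9; inorder splits into left=[7, 8], right=[13, 16, 21, 28]
  root=8; inorder splits into left=[7], right=[]
  root=7; inorder splits into left=[], right=[]
  root=21; inorder splits into left=[13, 16], right=[28]
  root=16; inorder splits into left=[13], right=[]
  root=13; inorder splits into left=[], right=[]
  root=28; inorder splits into left=[], right=[]
Reconstructed level-order: [9, 8, 21, 7, 16, 28, 13]


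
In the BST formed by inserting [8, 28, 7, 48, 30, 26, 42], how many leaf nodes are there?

Tree built from: [8, 28, 7, 48, 30, 26, 42]
Tree (level-order array): [8, 7, 28, None, None, 26, 48, None, None, 30, None, None, 42]
Rule: A leaf has 0 children.
Per-node child counts:
  node 8: 2 child(ren)
  node 7: 0 child(ren)
  node 28: 2 child(ren)
  node 26: 0 child(ren)
  node 48: 1 child(ren)
  node 30: 1 child(ren)
  node 42: 0 child(ren)
Matching nodes: [7, 26, 42]
Count of leaf nodes: 3


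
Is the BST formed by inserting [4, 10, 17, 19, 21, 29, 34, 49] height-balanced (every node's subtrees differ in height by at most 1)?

Tree (level-order array): [4, None, 10, None, 17, None, 19, None, 21, None, 29, None, 34, None, 49]
Definition: a tree is height-balanced if, at every node, |h(left) - h(right)| <= 1 (empty subtree has height -1).
Bottom-up per-node check:
  node 49: h_left=-1, h_right=-1, diff=0 [OK], height=0
  node 34: h_left=-1, h_right=0, diff=1 [OK], height=1
  node 29: h_left=-1, h_right=1, diff=2 [FAIL (|-1-1|=2 > 1)], height=2
  node 21: h_left=-1, h_right=2, diff=3 [FAIL (|-1-2|=3 > 1)], height=3
  node 19: h_left=-1, h_right=3, diff=4 [FAIL (|-1-3|=4 > 1)], height=4
  node 17: h_left=-1, h_right=4, diff=5 [FAIL (|-1-4|=5 > 1)], height=5
  node 10: h_left=-1, h_right=5, diff=6 [FAIL (|-1-5|=6 > 1)], height=6
  node 4: h_left=-1, h_right=6, diff=7 [FAIL (|-1-6|=7 > 1)], height=7
Node 29 violates the condition: |-1 - 1| = 2 > 1.
Result: Not balanced


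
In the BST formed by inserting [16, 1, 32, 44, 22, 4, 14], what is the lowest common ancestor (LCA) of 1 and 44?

Tree insertion order: [16, 1, 32, 44, 22, 4, 14]
Tree (level-order array): [16, 1, 32, None, 4, 22, 44, None, 14]
In a BST, the LCA of p=1, q=44 is the first node v on the
root-to-leaf path with p <= v <= q (go left if both < v, right if both > v).
Walk from root:
  at 16: 1 <= 16 <= 44, this is the LCA
LCA = 16


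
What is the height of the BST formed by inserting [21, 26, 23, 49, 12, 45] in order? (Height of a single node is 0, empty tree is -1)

Insertion order: [21, 26, 23, 49, 12, 45]
Tree (level-order array): [21, 12, 26, None, None, 23, 49, None, None, 45]
Compute height bottom-up (empty subtree = -1):
  height(12) = 1 + max(-1, -1) = 0
  height(23) = 1 + max(-1, -1) = 0
  height(45) = 1 + max(-1, -1) = 0
  height(49) = 1 + max(0, -1) = 1
  height(26) = 1 + max(0, 1) = 2
  height(21) = 1 + max(0, 2) = 3
Height = 3


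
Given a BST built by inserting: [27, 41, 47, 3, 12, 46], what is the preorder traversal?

Tree insertion order: [27, 41, 47, 3, 12, 46]
Tree (level-order array): [27, 3, 41, None, 12, None, 47, None, None, 46]
Preorder traversal: [27, 3, 12, 41, 47, 46]


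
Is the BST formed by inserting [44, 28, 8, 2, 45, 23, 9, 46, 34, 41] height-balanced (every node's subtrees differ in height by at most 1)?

Tree (level-order array): [44, 28, 45, 8, 34, None, 46, 2, 23, None, 41, None, None, None, None, 9]
Definition: a tree is height-balanced if, at every node, |h(left) - h(right)| <= 1 (empty subtree has height -1).
Bottom-up per-node check:
  node 2: h_left=-1, h_right=-1, diff=0 [OK], height=0
  node 9: h_left=-1, h_right=-1, diff=0 [OK], height=0
  node 23: h_left=0, h_right=-1, diff=1 [OK], height=1
  node 8: h_left=0, h_right=1, diff=1 [OK], height=2
  node 41: h_left=-1, h_right=-1, diff=0 [OK], height=0
  node 34: h_left=-1, h_right=0, diff=1 [OK], height=1
  node 28: h_left=2, h_right=1, diff=1 [OK], height=3
  node 46: h_left=-1, h_right=-1, diff=0 [OK], height=0
  node 45: h_left=-1, h_right=0, diff=1 [OK], height=1
  node 44: h_left=3, h_right=1, diff=2 [FAIL (|3-1|=2 > 1)], height=4
Node 44 violates the condition: |3 - 1| = 2 > 1.
Result: Not balanced


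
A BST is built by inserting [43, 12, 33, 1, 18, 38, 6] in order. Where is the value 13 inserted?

Starting tree (level order): [43, 12, None, 1, 33, None, 6, 18, 38]
Insertion path: 43 -> 12 -> 33 -> 18
Result: insert 13 as left child of 18
Final tree (level order): [43, 12, None, 1, 33, None, 6, 18, 38, None, None, 13]


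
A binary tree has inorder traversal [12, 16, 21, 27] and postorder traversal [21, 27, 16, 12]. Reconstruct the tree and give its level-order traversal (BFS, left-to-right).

Inorder:   [12, 16, 21, 27]
Postorder: [21, 27, 16, 12]
Algorithm: postorder visits root last, so walk postorder right-to-left;
each value is the root of the current inorder slice — split it at that
value, recurse on the right subtree first, then the left.
Recursive splits:
  root=12; inorder splits into left=[], right=[16, 21, 27]
  root=16; inorder splits into left=[], right=[21, 27]
  root=27; inorder splits into left=[21], right=[]
  root=21; inorder splits into left=[], right=[]
Reconstructed level-order: [12, 16, 27, 21]


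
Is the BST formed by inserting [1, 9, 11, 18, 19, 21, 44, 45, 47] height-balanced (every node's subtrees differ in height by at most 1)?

Tree (level-order array): [1, None, 9, None, 11, None, 18, None, 19, None, 21, None, 44, None, 45, None, 47]
Definition: a tree is height-balanced if, at every node, |h(left) - h(right)| <= 1 (empty subtree has height -1).
Bottom-up per-node check:
  node 47: h_left=-1, h_right=-1, diff=0 [OK], height=0
  node 45: h_left=-1, h_right=0, diff=1 [OK], height=1
  node 44: h_left=-1, h_right=1, diff=2 [FAIL (|-1-1|=2 > 1)], height=2
  node 21: h_left=-1, h_right=2, diff=3 [FAIL (|-1-2|=3 > 1)], height=3
  node 19: h_left=-1, h_right=3, diff=4 [FAIL (|-1-3|=4 > 1)], height=4
  node 18: h_left=-1, h_right=4, diff=5 [FAIL (|-1-4|=5 > 1)], height=5
  node 11: h_left=-1, h_right=5, diff=6 [FAIL (|-1-5|=6 > 1)], height=6
  node 9: h_left=-1, h_right=6, diff=7 [FAIL (|-1-6|=7 > 1)], height=7
  node 1: h_left=-1, h_right=7, diff=8 [FAIL (|-1-7|=8 > 1)], height=8
Node 44 violates the condition: |-1 - 1| = 2 > 1.
Result: Not balanced


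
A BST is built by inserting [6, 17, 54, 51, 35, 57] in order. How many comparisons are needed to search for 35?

Search path for 35: 6 -> 17 -> 54 -> 51 -> 35
Found: True
Comparisons: 5


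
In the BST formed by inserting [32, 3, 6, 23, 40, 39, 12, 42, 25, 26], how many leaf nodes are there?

Tree built from: [32, 3, 6, 23, 40, 39, 12, 42, 25, 26]
Tree (level-order array): [32, 3, 40, None, 6, 39, 42, None, 23, None, None, None, None, 12, 25, None, None, None, 26]
Rule: A leaf has 0 children.
Per-node child counts:
  node 32: 2 child(ren)
  node 3: 1 child(ren)
  node 6: 1 child(ren)
  node 23: 2 child(ren)
  node 12: 0 child(ren)
  node 25: 1 child(ren)
  node 26: 0 child(ren)
  node 40: 2 child(ren)
  node 39: 0 child(ren)
  node 42: 0 child(ren)
Matching nodes: [12, 26, 39, 42]
Count of leaf nodes: 4


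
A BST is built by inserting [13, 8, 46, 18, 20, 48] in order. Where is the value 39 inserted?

Starting tree (level order): [13, 8, 46, None, None, 18, 48, None, 20]
Insertion path: 13 -> 46 -> 18 -> 20
Result: insert 39 as right child of 20
Final tree (level order): [13, 8, 46, None, None, 18, 48, None, 20, None, None, None, 39]


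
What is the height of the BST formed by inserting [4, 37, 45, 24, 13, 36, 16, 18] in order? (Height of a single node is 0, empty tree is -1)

Insertion order: [4, 37, 45, 24, 13, 36, 16, 18]
Tree (level-order array): [4, None, 37, 24, 45, 13, 36, None, None, None, 16, None, None, None, 18]
Compute height bottom-up (empty subtree = -1):
  height(18) = 1 + max(-1, -1) = 0
  height(16) = 1 + max(-1, 0) = 1
  height(13) = 1 + max(-1, 1) = 2
  height(36) = 1 + max(-1, -1) = 0
  height(24) = 1 + max(2, 0) = 3
  height(45) = 1 + max(-1, -1) = 0
  height(37) = 1 + max(3, 0) = 4
  height(4) = 1 + max(-1, 4) = 5
Height = 5


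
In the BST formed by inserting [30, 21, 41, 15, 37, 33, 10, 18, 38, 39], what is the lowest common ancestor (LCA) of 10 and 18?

Tree insertion order: [30, 21, 41, 15, 37, 33, 10, 18, 38, 39]
Tree (level-order array): [30, 21, 41, 15, None, 37, None, 10, 18, 33, 38, None, None, None, None, None, None, None, 39]
In a BST, the LCA of p=10, q=18 is the first node v on the
root-to-leaf path with p <= v <= q (go left if both < v, right if both > v).
Walk from root:
  at 30: both 10 and 18 < 30, go left
  at 21: both 10 and 18 < 21, go left
  at 15: 10 <= 15 <= 18, this is the LCA
LCA = 15


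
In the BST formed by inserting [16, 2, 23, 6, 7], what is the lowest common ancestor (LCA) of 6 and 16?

Tree insertion order: [16, 2, 23, 6, 7]
Tree (level-order array): [16, 2, 23, None, 6, None, None, None, 7]
In a BST, the LCA of p=6, q=16 is the first node v on the
root-to-leaf path with p <= v <= q (go left if both < v, right if both > v).
Walk from root:
  at 16: 6 <= 16 <= 16, this is the LCA
LCA = 16


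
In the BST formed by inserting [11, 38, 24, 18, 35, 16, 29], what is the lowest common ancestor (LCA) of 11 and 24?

Tree insertion order: [11, 38, 24, 18, 35, 16, 29]
Tree (level-order array): [11, None, 38, 24, None, 18, 35, 16, None, 29]
In a BST, the LCA of p=11, q=24 is the first node v on the
root-to-leaf path with p <= v <= q (go left if both < v, right if both > v).
Walk from root:
  at 11: 11 <= 11 <= 24, this is the LCA
LCA = 11


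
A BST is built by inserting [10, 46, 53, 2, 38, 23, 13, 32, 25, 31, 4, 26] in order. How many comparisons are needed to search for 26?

Search path for 26: 10 -> 46 -> 38 -> 23 -> 32 -> 25 -> 31 -> 26
Found: True
Comparisons: 8


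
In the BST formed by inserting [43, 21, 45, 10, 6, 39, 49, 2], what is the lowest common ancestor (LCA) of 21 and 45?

Tree insertion order: [43, 21, 45, 10, 6, 39, 49, 2]
Tree (level-order array): [43, 21, 45, 10, 39, None, 49, 6, None, None, None, None, None, 2]
In a BST, the LCA of p=21, q=45 is the first node v on the
root-to-leaf path with p <= v <= q (go left if both < v, right if both > v).
Walk from root:
  at 43: 21 <= 43 <= 45, this is the LCA
LCA = 43


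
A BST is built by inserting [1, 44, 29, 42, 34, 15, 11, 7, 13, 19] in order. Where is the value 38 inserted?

Starting tree (level order): [1, None, 44, 29, None, 15, 42, 11, 19, 34, None, 7, 13]
Insertion path: 1 -> 44 -> 29 -> 42 -> 34
Result: insert 38 as right child of 34
Final tree (level order): [1, None, 44, 29, None, 15, 42, 11, 19, 34, None, 7, 13, None, None, None, 38]


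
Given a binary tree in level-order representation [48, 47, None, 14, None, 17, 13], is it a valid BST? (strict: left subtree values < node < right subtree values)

Level-order array: [48, 47, None, 14, None, 17, 13]
Validate using subtree bounds (lo, hi): at each node, require lo < value < hi,
then recurse left with hi=value and right with lo=value.
Preorder trace (stopping at first violation):
  at node 48 with bounds (-inf, +inf): OK
  at node 47 with bounds (-inf, 48): OK
  at node 14 with bounds (-inf, 47): OK
  at node 17 with bounds (-inf, 14): VIOLATION
Node 17 violates its bound: not (-inf < 17 < 14).
Result: Not a valid BST


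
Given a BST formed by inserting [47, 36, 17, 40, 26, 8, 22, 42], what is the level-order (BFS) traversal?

Tree insertion order: [47, 36, 17, 40, 26, 8, 22, 42]
Tree (level-order array): [47, 36, None, 17, 40, 8, 26, None, 42, None, None, 22]
BFS from the root, enqueuing left then right child of each popped node:
  queue [47] -> pop 47, enqueue [36], visited so far: [47]
  queue [36] -> pop 36, enqueue [17, 40], visited so far: [47, 36]
  queue [17, 40] -> pop 17, enqueue [8, 26], visited so far: [47, 36, 17]
  queue [40, 8, 26] -> pop 40, enqueue [42], visited so far: [47, 36, 17, 40]
  queue [8, 26, 42] -> pop 8, enqueue [none], visited so far: [47, 36, 17, 40, 8]
  queue [26, 42] -> pop 26, enqueue [22], visited so far: [47, 36, 17, 40, 8, 26]
  queue [42, 22] -> pop 42, enqueue [none], visited so far: [47, 36, 17, 40, 8, 26, 42]
  queue [22] -> pop 22, enqueue [none], visited so far: [47, 36, 17, 40, 8, 26, 42, 22]
Result: [47, 36, 17, 40, 8, 26, 42, 22]


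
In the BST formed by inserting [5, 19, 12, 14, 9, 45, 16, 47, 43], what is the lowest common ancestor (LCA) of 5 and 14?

Tree insertion order: [5, 19, 12, 14, 9, 45, 16, 47, 43]
Tree (level-order array): [5, None, 19, 12, 45, 9, 14, 43, 47, None, None, None, 16]
In a BST, the LCA of p=5, q=14 is the first node v on the
root-to-leaf path with p <= v <= q (go left if both < v, right if both > v).
Walk from root:
  at 5: 5 <= 5 <= 14, this is the LCA
LCA = 5


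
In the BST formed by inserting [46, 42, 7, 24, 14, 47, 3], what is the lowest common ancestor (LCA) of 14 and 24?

Tree insertion order: [46, 42, 7, 24, 14, 47, 3]
Tree (level-order array): [46, 42, 47, 7, None, None, None, 3, 24, None, None, 14]
In a BST, the LCA of p=14, q=24 is the first node v on the
root-to-leaf path with p <= v <= q (go left if both < v, right if both > v).
Walk from root:
  at 46: both 14 and 24 < 46, go left
  at 42: both 14 and 24 < 42, go left
  at 7: both 14 and 24 > 7, go right
  at 24: 14 <= 24 <= 24, this is the LCA
LCA = 24


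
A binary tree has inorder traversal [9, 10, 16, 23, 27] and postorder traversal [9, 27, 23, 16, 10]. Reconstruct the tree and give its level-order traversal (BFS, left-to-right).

Inorder:   [9, 10, 16, 23, 27]
Postorder: [9, 27, 23, 16, 10]
Algorithm: postorder visits root last, so walk postorder right-to-left;
each value is the root of the current inorder slice — split it at that
value, recurse on the right subtree first, then the left.
Recursive splits:
  root=10; inorder splits into left=[9], right=[16, 23, 27]
  root=16; inorder splits into left=[], right=[23, 27]
  root=23; inorder splits into left=[], right=[27]
  root=27; inorder splits into left=[], right=[]
  root=9; inorder splits into left=[], right=[]
Reconstructed level-order: [10, 9, 16, 23, 27]


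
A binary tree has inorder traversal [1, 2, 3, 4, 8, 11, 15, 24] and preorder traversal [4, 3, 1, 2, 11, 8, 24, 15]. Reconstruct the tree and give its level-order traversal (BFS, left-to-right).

Inorder:  [1, 2, 3, 4, 8, 11, 15, 24]
Preorder: [4, 3, 1, 2, 11, 8, 24, 15]
Algorithm: preorder visits root first, so consume preorder in order;
for each root, split the current inorder slice at that value into
left-subtree inorder and right-subtree inorder, then recurse.
Recursive splits:
  root=4; inorder splits into left=[1, 2, 3], right=[8, 11, 15, 24]
  root=3; inorder splits into left=[1, 2], right=[]
  root=1; inorder splits into left=[], right=[2]
  root=2; inorder splits into left=[], right=[]
  root=11; inorder splits into left=[8], right=[15, 24]
  root=8; inorder splits into left=[], right=[]
  root=24; inorder splits into left=[15], right=[]
  root=15; inorder splits into left=[], right=[]
Reconstructed level-order: [4, 3, 11, 1, 8, 24, 2, 15]


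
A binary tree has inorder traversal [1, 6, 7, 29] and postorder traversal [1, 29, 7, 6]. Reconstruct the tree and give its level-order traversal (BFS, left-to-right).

Inorder:   [1, 6, 7, 29]
Postorder: [1, 29, 7, 6]
Algorithm: postorder visits root last, so walk postorder right-to-left;
each value is the root of the current inorder slice — split it at that
value, recurse on the right subtree first, then the left.
Recursive splits:
  root=6; inorder splits into left=[1], right=[7, 29]
  root=7; inorder splits into left=[], right=[29]
  root=29; inorder splits into left=[], right=[]
  root=1; inorder splits into left=[], right=[]
Reconstructed level-order: [6, 1, 7, 29]


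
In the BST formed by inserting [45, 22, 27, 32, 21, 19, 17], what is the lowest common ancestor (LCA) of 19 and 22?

Tree insertion order: [45, 22, 27, 32, 21, 19, 17]
Tree (level-order array): [45, 22, None, 21, 27, 19, None, None, 32, 17]
In a BST, the LCA of p=19, q=22 is the first node v on the
root-to-leaf path with p <= v <= q (go left if both < v, right if both > v).
Walk from root:
  at 45: both 19 and 22 < 45, go left
  at 22: 19 <= 22 <= 22, this is the LCA
LCA = 22


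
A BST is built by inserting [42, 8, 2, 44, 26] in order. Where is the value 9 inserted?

Starting tree (level order): [42, 8, 44, 2, 26]
Insertion path: 42 -> 8 -> 26
Result: insert 9 as left child of 26
Final tree (level order): [42, 8, 44, 2, 26, None, None, None, None, 9]


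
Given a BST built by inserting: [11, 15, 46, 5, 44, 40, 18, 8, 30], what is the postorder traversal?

Tree insertion order: [11, 15, 46, 5, 44, 40, 18, 8, 30]
Tree (level-order array): [11, 5, 15, None, 8, None, 46, None, None, 44, None, 40, None, 18, None, None, 30]
Postorder traversal: [8, 5, 30, 18, 40, 44, 46, 15, 11]


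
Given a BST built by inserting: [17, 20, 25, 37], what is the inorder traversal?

Tree insertion order: [17, 20, 25, 37]
Tree (level-order array): [17, None, 20, None, 25, None, 37]
Inorder traversal: [17, 20, 25, 37]


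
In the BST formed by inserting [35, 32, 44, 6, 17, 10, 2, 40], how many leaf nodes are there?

Tree built from: [35, 32, 44, 6, 17, 10, 2, 40]
Tree (level-order array): [35, 32, 44, 6, None, 40, None, 2, 17, None, None, None, None, 10]
Rule: A leaf has 0 children.
Per-node child counts:
  node 35: 2 child(ren)
  node 32: 1 child(ren)
  node 6: 2 child(ren)
  node 2: 0 child(ren)
  node 17: 1 child(ren)
  node 10: 0 child(ren)
  node 44: 1 child(ren)
  node 40: 0 child(ren)
Matching nodes: [2, 10, 40]
Count of leaf nodes: 3


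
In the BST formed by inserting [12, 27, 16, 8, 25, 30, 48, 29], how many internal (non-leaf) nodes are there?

Tree built from: [12, 27, 16, 8, 25, 30, 48, 29]
Tree (level-order array): [12, 8, 27, None, None, 16, 30, None, 25, 29, 48]
Rule: An internal node has at least one child.
Per-node child counts:
  node 12: 2 child(ren)
  node 8: 0 child(ren)
  node 27: 2 child(ren)
  node 16: 1 child(ren)
  node 25: 0 child(ren)
  node 30: 2 child(ren)
  node 29: 0 child(ren)
  node 48: 0 child(ren)
Matching nodes: [12, 27, 16, 30]
Count of internal (non-leaf) nodes: 4


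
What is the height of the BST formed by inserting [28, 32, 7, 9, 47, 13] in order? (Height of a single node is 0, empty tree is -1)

Insertion order: [28, 32, 7, 9, 47, 13]
Tree (level-order array): [28, 7, 32, None, 9, None, 47, None, 13]
Compute height bottom-up (empty subtree = -1):
  height(13) = 1 + max(-1, -1) = 0
  height(9) = 1 + max(-1, 0) = 1
  height(7) = 1 + max(-1, 1) = 2
  height(47) = 1 + max(-1, -1) = 0
  height(32) = 1 + max(-1, 0) = 1
  height(28) = 1 + max(2, 1) = 3
Height = 3


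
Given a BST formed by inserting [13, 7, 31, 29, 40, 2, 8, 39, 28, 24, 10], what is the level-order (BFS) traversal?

Tree insertion order: [13, 7, 31, 29, 40, 2, 8, 39, 28, 24, 10]
Tree (level-order array): [13, 7, 31, 2, 8, 29, 40, None, None, None, 10, 28, None, 39, None, None, None, 24]
BFS from the root, enqueuing left then right child of each popped node:
  queue [13] -> pop 13, enqueue [7, 31], visited so far: [13]
  queue [7, 31] -> pop 7, enqueue [2, 8], visited so far: [13, 7]
  queue [31, 2, 8] -> pop 31, enqueue [29, 40], visited so far: [13, 7, 31]
  queue [2, 8, 29, 40] -> pop 2, enqueue [none], visited so far: [13, 7, 31, 2]
  queue [8, 29, 40] -> pop 8, enqueue [10], visited so far: [13, 7, 31, 2, 8]
  queue [29, 40, 10] -> pop 29, enqueue [28], visited so far: [13, 7, 31, 2, 8, 29]
  queue [40, 10, 28] -> pop 40, enqueue [39], visited so far: [13, 7, 31, 2, 8, 29, 40]
  queue [10, 28, 39] -> pop 10, enqueue [none], visited so far: [13, 7, 31, 2, 8, 29, 40, 10]
  queue [28, 39] -> pop 28, enqueue [24], visited so far: [13, 7, 31, 2, 8, 29, 40, 10, 28]
  queue [39, 24] -> pop 39, enqueue [none], visited so far: [13, 7, 31, 2, 8, 29, 40, 10, 28, 39]
  queue [24] -> pop 24, enqueue [none], visited so far: [13, 7, 31, 2, 8, 29, 40, 10, 28, 39, 24]
Result: [13, 7, 31, 2, 8, 29, 40, 10, 28, 39, 24]


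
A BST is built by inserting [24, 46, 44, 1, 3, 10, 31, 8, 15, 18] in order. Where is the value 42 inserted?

Starting tree (level order): [24, 1, 46, None, 3, 44, None, None, 10, 31, None, 8, 15, None, None, None, None, None, 18]
Insertion path: 24 -> 46 -> 44 -> 31
Result: insert 42 as right child of 31
Final tree (level order): [24, 1, 46, None, 3, 44, None, None, 10, 31, None, 8, 15, None, 42, None, None, None, 18]


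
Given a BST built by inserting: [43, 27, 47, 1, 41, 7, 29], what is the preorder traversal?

Tree insertion order: [43, 27, 47, 1, 41, 7, 29]
Tree (level-order array): [43, 27, 47, 1, 41, None, None, None, 7, 29]
Preorder traversal: [43, 27, 1, 7, 41, 29, 47]


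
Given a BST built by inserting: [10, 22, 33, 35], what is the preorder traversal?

Tree insertion order: [10, 22, 33, 35]
Tree (level-order array): [10, None, 22, None, 33, None, 35]
Preorder traversal: [10, 22, 33, 35]


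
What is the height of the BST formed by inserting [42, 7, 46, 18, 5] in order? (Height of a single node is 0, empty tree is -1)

Insertion order: [42, 7, 46, 18, 5]
Tree (level-order array): [42, 7, 46, 5, 18]
Compute height bottom-up (empty subtree = -1):
  height(5) = 1 + max(-1, -1) = 0
  height(18) = 1 + max(-1, -1) = 0
  height(7) = 1 + max(0, 0) = 1
  height(46) = 1 + max(-1, -1) = 0
  height(42) = 1 + max(1, 0) = 2
Height = 2


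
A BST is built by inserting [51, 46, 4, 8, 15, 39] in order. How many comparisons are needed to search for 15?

Search path for 15: 51 -> 46 -> 4 -> 8 -> 15
Found: True
Comparisons: 5


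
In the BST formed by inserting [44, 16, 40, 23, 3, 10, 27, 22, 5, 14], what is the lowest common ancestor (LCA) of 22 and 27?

Tree insertion order: [44, 16, 40, 23, 3, 10, 27, 22, 5, 14]
Tree (level-order array): [44, 16, None, 3, 40, None, 10, 23, None, 5, 14, 22, 27]
In a BST, the LCA of p=22, q=27 is the first node v on the
root-to-leaf path with p <= v <= q (go left if both < v, right if both > v).
Walk from root:
  at 44: both 22 and 27 < 44, go left
  at 16: both 22 and 27 > 16, go right
  at 40: both 22 and 27 < 40, go left
  at 23: 22 <= 23 <= 27, this is the LCA
LCA = 23


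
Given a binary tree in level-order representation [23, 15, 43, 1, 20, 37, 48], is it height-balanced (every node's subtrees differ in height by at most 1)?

Tree (level-order array): [23, 15, 43, 1, 20, 37, 48]
Definition: a tree is height-balanced if, at every node, |h(left) - h(right)| <= 1 (empty subtree has height -1).
Bottom-up per-node check:
  node 1: h_left=-1, h_right=-1, diff=0 [OK], height=0
  node 20: h_left=-1, h_right=-1, diff=0 [OK], height=0
  node 15: h_left=0, h_right=0, diff=0 [OK], height=1
  node 37: h_left=-1, h_right=-1, diff=0 [OK], height=0
  node 48: h_left=-1, h_right=-1, diff=0 [OK], height=0
  node 43: h_left=0, h_right=0, diff=0 [OK], height=1
  node 23: h_left=1, h_right=1, diff=0 [OK], height=2
All nodes satisfy the balance condition.
Result: Balanced


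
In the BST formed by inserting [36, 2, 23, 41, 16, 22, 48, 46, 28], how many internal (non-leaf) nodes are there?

Tree built from: [36, 2, 23, 41, 16, 22, 48, 46, 28]
Tree (level-order array): [36, 2, 41, None, 23, None, 48, 16, 28, 46, None, None, 22]
Rule: An internal node has at least one child.
Per-node child counts:
  node 36: 2 child(ren)
  node 2: 1 child(ren)
  node 23: 2 child(ren)
  node 16: 1 child(ren)
  node 22: 0 child(ren)
  node 28: 0 child(ren)
  node 41: 1 child(ren)
  node 48: 1 child(ren)
  node 46: 0 child(ren)
Matching nodes: [36, 2, 23, 16, 41, 48]
Count of internal (non-leaf) nodes: 6


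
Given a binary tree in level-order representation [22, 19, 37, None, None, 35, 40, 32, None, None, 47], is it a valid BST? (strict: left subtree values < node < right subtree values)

Level-order array: [22, 19, 37, None, None, 35, 40, 32, None, None, 47]
Validate using subtree bounds (lo, hi): at each node, require lo < value < hi,
then recurse left with hi=value and right with lo=value.
Preorder trace (stopping at first violation):
  at node 22 with bounds (-inf, +inf): OK
  at node 19 with bounds (-inf, 22): OK
  at node 37 with bounds (22, +inf): OK
  at node 35 with bounds (22, 37): OK
  at node 32 with bounds (22, 35): OK
  at node 40 with bounds (37, +inf): OK
  at node 47 with bounds (40, +inf): OK
No violation found at any node.
Result: Valid BST


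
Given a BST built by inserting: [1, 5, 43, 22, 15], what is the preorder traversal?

Tree insertion order: [1, 5, 43, 22, 15]
Tree (level-order array): [1, None, 5, None, 43, 22, None, 15]
Preorder traversal: [1, 5, 43, 22, 15]


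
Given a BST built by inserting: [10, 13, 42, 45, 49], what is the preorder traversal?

Tree insertion order: [10, 13, 42, 45, 49]
Tree (level-order array): [10, None, 13, None, 42, None, 45, None, 49]
Preorder traversal: [10, 13, 42, 45, 49]


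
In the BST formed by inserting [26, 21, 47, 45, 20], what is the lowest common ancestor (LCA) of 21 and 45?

Tree insertion order: [26, 21, 47, 45, 20]
Tree (level-order array): [26, 21, 47, 20, None, 45]
In a BST, the LCA of p=21, q=45 is the first node v on the
root-to-leaf path with p <= v <= q (go left if both < v, right if both > v).
Walk from root:
  at 26: 21 <= 26 <= 45, this is the LCA
LCA = 26


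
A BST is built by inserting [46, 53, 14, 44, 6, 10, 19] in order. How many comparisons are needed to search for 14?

Search path for 14: 46 -> 14
Found: True
Comparisons: 2


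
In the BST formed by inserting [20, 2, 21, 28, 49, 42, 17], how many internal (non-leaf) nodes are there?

Tree built from: [20, 2, 21, 28, 49, 42, 17]
Tree (level-order array): [20, 2, 21, None, 17, None, 28, None, None, None, 49, 42]
Rule: An internal node has at least one child.
Per-node child counts:
  node 20: 2 child(ren)
  node 2: 1 child(ren)
  node 17: 0 child(ren)
  node 21: 1 child(ren)
  node 28: 1 child(ren)
  node 49: 1 child(ren)
  node 42: 0 child(ren)
Matching nodes: [20, 2, 21, 28, 49]
Count of internal (non-leaf) nodes: 5


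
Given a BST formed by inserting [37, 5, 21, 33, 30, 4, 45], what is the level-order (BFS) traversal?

Tree insertion order: [37, 5, 21, 33, 30, 4, 45]
Tree (level-order array): [37, 5, 45, 4, 21, None, None, None, None, None, 33, 30]
BFS from the root, enqueuing left then right child of each popped node:
  queue [37] -> pop 37, enqueue [5, 45], visited so far: [37]
  queue [5, 45] -> pop 5, enqueue [4, 21], visited so far: [37, 5]
  queue [45, 4, 21] -> pop 45, enqueue [none], visited so far: [37, 5, 45]
  queue [4, 21] -> pop 4, enqueue [none], visited so far: [37, 5, 45, 4]
  queue [21] -> pop 21, enqueue [33], visited so far: [37, 5, 45, 4, 21]
  queue [33] -> pop 33, enqueue [30], visited so far: [37, 5, 45, 4, 21, 33]
  queue [30] -> pop 30, enqueue [none], visited so far: [37, 5, 45, 4, 21, 33, 30]
Result: [37, 5, 45, 4, 21, 33, 30]


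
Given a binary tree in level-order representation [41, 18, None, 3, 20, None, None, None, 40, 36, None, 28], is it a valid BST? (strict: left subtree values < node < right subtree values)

Level-order array: [41, 18, None, 3, 20, None, None, None, 40, 36, None, 28]
Validate using subtree bounds (lo, hi): at each node, require lo < value < hi,
then recurse left with hi=value and right with lo=value.
Preorder trace (stopping at first violation):
  at node 41 with bounds (-inf, +inf): OK
  at node 18 with bounds (-inf, 41): OK
  at node 3 with bounds (-inf, 18): OK
  at node 20 with bounds (18, 41): OK
  at node 40 with bounds (20, 41): OK
  at node 36 with bounds (20, 40): OK
  at node 28 with bounds (20, 36): OK
No violation found at any node.
Result: Valid BST


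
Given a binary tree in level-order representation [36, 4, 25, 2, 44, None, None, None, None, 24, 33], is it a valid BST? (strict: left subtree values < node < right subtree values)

Level-order array: [36, 4, 25, 2, 44, None, None, None, None, 24, 33]
Validate using subtree bounds (lo, hi): at each node, require lo < value < hi,
then recurse left with hi=value and right with lo=value.
Preorder trace (stopping at first violation):
  at node 36 with bounds (-inf, +inf): OK
  at node 4 with bounds (-inf, 36): OK
  at node 2 with bounds (-inf, 4): OK
  at node 44 with bounds (4, 36): VIOLATION
Node 44 violates its bound: not (4 < 44 < 36).
Result: Not a valid BST


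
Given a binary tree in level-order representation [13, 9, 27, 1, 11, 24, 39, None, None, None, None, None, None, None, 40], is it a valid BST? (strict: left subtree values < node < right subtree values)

Level-order array: [13, 9, 27, 1, 11, 24, 39, None, None, None, None, None, None, None, 40]
Validate using subtree bounds (lo, hi): at each node, require lo < value < hi,
then recurse left with hi=value and right with lo=value.
Preorder trace (stopping at first violation):
  at node 13 with bounds (-inf, +inf): OK
  at node 9 with bounds (-inf, 13): OK
  at node 1 with bounds (-inf, 9): OK
  at node 11 with bounds (9, 13): OK
  at node 27 with bounds (13, +inf): OK
  at node 24 with bounds (13, 27): OK
  at node 39 with bounds (27, +inf): OK
  at node 40 with bounds (39, +inf): OK
No violation found at any node.
Result: Valid BST
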